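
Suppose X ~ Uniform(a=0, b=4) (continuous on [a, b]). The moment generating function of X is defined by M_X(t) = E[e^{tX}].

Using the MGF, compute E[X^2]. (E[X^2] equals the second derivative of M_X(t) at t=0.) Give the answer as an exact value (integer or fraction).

E[X^2] = M′′(0) = 16/3

M_X(t) = (e^(4*t) - 1)/(4*t)
M′(t) = (4*t*e^(4*t) - e^(4*t) + 1)/(4*t^2)
M′′(t) = (8*t^2*e^(4*t) - 4*t*e^(4*t) + e^(4*t) - 1)/(2*t^3)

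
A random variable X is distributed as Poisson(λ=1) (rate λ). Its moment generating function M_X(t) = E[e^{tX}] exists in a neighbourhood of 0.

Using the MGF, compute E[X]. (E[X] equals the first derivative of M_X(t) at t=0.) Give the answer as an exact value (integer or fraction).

M_X(t) = e^(e^(t) - 1)
D[M](t) = e^(-1)*e^(t)*e^(e^(t))

E[X] = D[M](0) = 1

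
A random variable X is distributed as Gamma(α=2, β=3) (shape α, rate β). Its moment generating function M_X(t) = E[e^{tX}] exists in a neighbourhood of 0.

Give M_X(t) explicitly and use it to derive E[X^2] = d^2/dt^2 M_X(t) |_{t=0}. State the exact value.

E[X^2] = M^(2)(0) = 2/3

M_X(t) = 9/(3 - t)^2
M^(2)(t) = 54/(t^4 - 12*t^3 + 54*t^2 - 108*t + 81)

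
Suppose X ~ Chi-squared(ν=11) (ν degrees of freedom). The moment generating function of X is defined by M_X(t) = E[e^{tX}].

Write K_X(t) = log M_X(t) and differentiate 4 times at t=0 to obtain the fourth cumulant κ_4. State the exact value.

κ_4 = K^(4)(0) = 528

M_X(t) = (1 - 2*t)^(-11/2)
K_X(t) = log M_X(t) = -11*log(1 - 2*t)/2
K^(4)(t) = 528/(16*t^4 - 32*t^3 + 24*t^2 - 8*t + 1)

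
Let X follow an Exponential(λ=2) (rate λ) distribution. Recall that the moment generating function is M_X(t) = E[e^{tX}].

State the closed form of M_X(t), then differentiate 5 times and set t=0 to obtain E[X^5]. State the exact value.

M_X(t) = 2/(2 - t)
dM/dt = 2/(t^2 - 4*t + 4)
d^2M/dt^2 = -4/(t^3 - 6*t^2 + 12*t - 8)
d^3M/dt^3 = 12/(t^4 - 8*t^3 + 24*t^2 - 32*t + 16)
d^4M/dt^4 = -48/(t^5 - 10*t^4 + 40*t^3 - 80*t^2 + 80*t - 32)
d^5M/dt^5 = 240/(t^6 - 12*t^5 + 60*t^4 - 160*t^3 + 240*t^2 - 192*t + 64)

E[X^5] = d^5M/dt^5 |_{t=0} = 15/4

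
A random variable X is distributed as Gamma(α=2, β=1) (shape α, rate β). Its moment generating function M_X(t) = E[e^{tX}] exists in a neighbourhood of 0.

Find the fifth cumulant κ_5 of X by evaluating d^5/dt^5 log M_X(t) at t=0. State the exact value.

M_X(t) = (1 - t)^(-2)
K_X(t) = log M_X(t) = -2*log(1 - t)
D^5[K](t) = -48/(t^5 - 5*t^4 + 10*t^3 - 10*t^2 + 5*t - 1)

κ_5 = D^5[K](0) = 48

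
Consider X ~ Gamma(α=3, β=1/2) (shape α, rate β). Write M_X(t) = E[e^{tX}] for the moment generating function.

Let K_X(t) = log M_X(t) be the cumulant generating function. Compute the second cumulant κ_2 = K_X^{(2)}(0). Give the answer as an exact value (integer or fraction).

M_X(t) = 1/(8*(1/2 - t)^3)
K_X(t) = log M_X(t) = -3*log(1/2 - t) - 3*log(2)
K′(t) = -6/(2*t - 1)
K′′(t) = 12/(4*t^2 - 4*t + 1)

κ_2 = K′′(0) = 12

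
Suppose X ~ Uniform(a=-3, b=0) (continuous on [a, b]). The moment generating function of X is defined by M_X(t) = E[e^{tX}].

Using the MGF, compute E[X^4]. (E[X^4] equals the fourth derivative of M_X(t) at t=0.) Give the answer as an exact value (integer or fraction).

E[X^4] = M^(4)(0) = 81/5

M_X(t) = (1 - e^(-3*t))/(3*t)
M^(4)(t) = (-27*t^4 - 36*t^3 - 36*t^2 - 24*t + 8*e^(3*t) - 8)*e^(-3*t)/t^5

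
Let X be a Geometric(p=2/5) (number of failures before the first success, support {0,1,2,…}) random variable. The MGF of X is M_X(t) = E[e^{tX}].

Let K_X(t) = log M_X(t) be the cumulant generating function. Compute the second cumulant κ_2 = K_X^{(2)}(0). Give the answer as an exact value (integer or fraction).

κ_2 = d^2K/dt^2 |_{t=0} = 15/4

M_X(t) = 2/(5*(1 - 3*e^(t)/5))
K_X(t) = log M_X(t) = -log(1 - 3*e^(t)/5) - log(5) + log(2)
dK/dt = -3*e^(t)/(3*e^(t) - 5)
d^2K/dt^2 = 15*e^(t)/(9*e^(2*t) - 30*e^(t) + 25)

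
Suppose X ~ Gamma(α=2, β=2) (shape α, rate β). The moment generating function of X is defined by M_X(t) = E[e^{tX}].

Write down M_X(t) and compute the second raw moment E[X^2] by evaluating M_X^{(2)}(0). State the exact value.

E[X^2] = d^2M/dt^2 |_{t=0} = 3/2

M_X(t) = 4/(2 - t)^2
dM/dt = -8/(t^3 - 6*t^2 + 12*t - 8)
d^2M/dt^2 = 24/(t^4 - 8*t^3 + 24*t^2 - 32*t + 16)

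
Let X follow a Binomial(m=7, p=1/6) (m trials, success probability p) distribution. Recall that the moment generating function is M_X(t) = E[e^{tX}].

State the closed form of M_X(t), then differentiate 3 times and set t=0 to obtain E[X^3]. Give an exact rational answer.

M_X(t) = (e^(t)/6 + 5/6)^7
dM/dt = 7*e^(7*t)/279936 + 35*e^(6*t)/46656 + 875*e^(5*t)/93312 + 4375*e^(4*t)/69984 + 21875*e^(3*t)/93312 + 21875*e^(2*t)/46656 + 109375*e^(t)/279936
d^2M/dt^2 = 49*e^(7*t)/279936 + 35*e^(6*t)/7776 + 4375*e^(5*t)/93312 + 4375*e^(4*t)/17496 + 21875*e^(3*t)/31104 + 21875*e^(2*t)/23328 + 109375*e^(t)/279936
d^3M/dt^3 = 343*e^(7*t)/279936 + 35*e^(6*t)/1296 + 21875*e^(5*t)/93312 + 4375*e^(4*t)/4374 + 21875*e^(3*t)/10368 + 21875*e^(2*t)/11664 + 109375*e^(t)/279936

E[X^3] = d^3M/dt^3 |_{t=0} = 203/36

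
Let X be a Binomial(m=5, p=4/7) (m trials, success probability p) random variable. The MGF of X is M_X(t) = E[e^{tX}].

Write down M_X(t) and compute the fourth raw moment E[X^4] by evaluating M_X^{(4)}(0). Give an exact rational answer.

E[X^4] = M^(4)(0) = 308620/2401

M_X(t) = (4*e^(t)/7 + 3/7)^5
M^(4)(t) = 640000*e^(5*t)/16807 + 983040*e^(4*t)/16807 + 466560*e^(3*t)/16807 + 69120*e^(2*t)/16807 + 1620*e^(t)/16807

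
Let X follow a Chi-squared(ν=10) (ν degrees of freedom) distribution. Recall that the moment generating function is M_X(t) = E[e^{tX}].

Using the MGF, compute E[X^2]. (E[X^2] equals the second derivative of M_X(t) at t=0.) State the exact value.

E[X^2] = D^2[M](0) = 120

M_X(t) = (1 - 2*t)^(-5)
D^2[M](t) = -120/(128*t^7 - 448*t^6 + 672*t^5 - 560*t^4 + 280*t^3 - 84*t^2 + 14*t - 1)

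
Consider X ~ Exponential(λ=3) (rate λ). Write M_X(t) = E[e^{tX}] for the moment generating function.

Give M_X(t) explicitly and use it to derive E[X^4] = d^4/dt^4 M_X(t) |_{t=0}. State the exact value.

E[X^4] = M′′′′(0) = 8/27

M_X(t) = 3/(3 - t)
M′(t) = 3/(t^2 - 6*t + 9)
M′′(t) = -6/(t^3 - 9*t^2 + 27*t - 27)
M′′′(t) = 18/(t^4 - 12*t^3 + 54*t^2 - 108*t + 81)
M′′′′(t) = -72/(t^5 - 15*t^4 + 90*t^3 - 270*t^2 + 405*t - 243)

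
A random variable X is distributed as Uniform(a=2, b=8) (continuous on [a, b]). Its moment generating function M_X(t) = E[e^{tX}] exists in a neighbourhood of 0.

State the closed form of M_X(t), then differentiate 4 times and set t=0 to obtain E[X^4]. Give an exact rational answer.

E[X^4] = M^(4)(0) = 5456/5

M_X(t) = (e^(8*t) - e^(2*t))/(6*t)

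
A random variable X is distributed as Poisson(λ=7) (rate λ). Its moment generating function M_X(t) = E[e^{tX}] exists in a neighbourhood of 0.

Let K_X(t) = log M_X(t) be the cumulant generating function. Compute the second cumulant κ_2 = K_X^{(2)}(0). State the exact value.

κ_2 = d^2K/dt^2 |_{t=0} = 7

M_X(t) = e^(7*e^(t) - 7)
K_X(t) = log M_X(t) = 7*e^(t) - 7
dK/dt = 7*e^(t)
d^2K/dt^2 = 7*e^(t)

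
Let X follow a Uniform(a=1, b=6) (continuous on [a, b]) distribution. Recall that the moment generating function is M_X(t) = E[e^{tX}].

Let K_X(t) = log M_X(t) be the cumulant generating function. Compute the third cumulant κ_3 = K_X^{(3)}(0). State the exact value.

M_X(t) = (e^(6*t) - e^(t))/(5*t)
K_X(t) = log M_X(t) = -log(t) + log(e^(6*t) - e^(t)) - log(5)
K^(3)(t) = (125*t^3*e^(10*t) + 125*t^3*e^(5*t) - 2*e^(15*t) + 6*e^(10*t) - 6*e^(5*t) + 2)/(t^3*e^(15*t) - 3*t^3*e^(10*t) + 3*t^3*e^(5*t) - t^3)

κ_3 = K^(3)(0) = 0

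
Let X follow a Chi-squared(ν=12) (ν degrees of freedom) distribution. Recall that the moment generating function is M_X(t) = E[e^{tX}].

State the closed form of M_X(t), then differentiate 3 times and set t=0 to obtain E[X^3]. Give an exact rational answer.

M_X(t) = (1 - 2*t)^(-6)
M′(t) = -12/(128*t^7 - 448*t^6 + 672*t^5 - 560*t^4 + 280*t^3 - 84*t^2 + 14*t - 1)
M′′(t) = 168/(256*t^8 - 1024*t^7 + 1792*t^6 - 1792*t^5 + 1120*t^4 - 448*t^3 + 112*t^2 - 16*t + 1)
M′′′(t) = -2688/(512*t^9 - 2304*t^8 + 4608*t^7 - 5376*t^6 + 4032*t^5 - 2016*t^4 + 672*t^3 - 144*t^2 + 18*t - 1)

E[X^3] = M′′′(0) = 2688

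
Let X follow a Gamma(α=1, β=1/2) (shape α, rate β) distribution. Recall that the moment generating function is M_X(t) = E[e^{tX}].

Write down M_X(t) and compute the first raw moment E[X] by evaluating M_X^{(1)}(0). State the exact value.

E[X] = dM/dt |_{t=0} = 2

M_X(t) = 1/(2*(1/2 - t))
dM/dt = 2/(4*t^2 - 4*t + 1)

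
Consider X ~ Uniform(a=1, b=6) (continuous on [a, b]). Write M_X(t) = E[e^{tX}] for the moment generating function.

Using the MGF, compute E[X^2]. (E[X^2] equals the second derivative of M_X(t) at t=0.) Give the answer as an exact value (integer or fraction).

M_X(t) = (e^(6*t) - e^(t))/(5*t)
dM/dt = (6*t*e^(6*t) - t*e^(t) - e^(6*t) + e^(t))/(5*t^2)
d^2M/dt^2 = (36*t^2*e^(6*t) - t^2*e^(t) - 12*t*e^(6*t) + 2*t*e^(t) + 2*e^(6*t) - 2*e^(t))/(5*t^3)

E[X^2] = d^2M/dt^2 |_{t=0} = 43/3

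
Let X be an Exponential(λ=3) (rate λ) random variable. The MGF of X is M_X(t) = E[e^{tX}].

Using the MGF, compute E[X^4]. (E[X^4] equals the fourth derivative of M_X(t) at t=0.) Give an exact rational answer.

M_X(t) = 3/(3 - t)
M^(4)(t) = -72/(t^5 - 15*t^4 + 90*t^3 - 270*t^2 + 405*t - 243)

E[X^4] = M^(4)(0) = 8/27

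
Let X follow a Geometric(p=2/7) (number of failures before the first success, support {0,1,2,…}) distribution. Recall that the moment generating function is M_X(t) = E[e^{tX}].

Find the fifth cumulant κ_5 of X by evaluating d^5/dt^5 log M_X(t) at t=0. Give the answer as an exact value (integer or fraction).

κ_5 = K^(5)(0) = 5565

M_X(t) = 2/(7*(1 - 5*e^(t)/7))
K_X(t) = log M_X(t) = -log(1 - 5*e^(t)/7) - log(7) + log(2)
K^(5)(t) = (-4375*e^(4*t) - 67375*e^(3*t) - 94325*e^(2*t) - 12005*e^(t))/(3125*e^(5*t) - 21875*e^(4*t) + 61250*e^(3*t) - 85750*e^(2*t) + 60025*e^(t) - 16807)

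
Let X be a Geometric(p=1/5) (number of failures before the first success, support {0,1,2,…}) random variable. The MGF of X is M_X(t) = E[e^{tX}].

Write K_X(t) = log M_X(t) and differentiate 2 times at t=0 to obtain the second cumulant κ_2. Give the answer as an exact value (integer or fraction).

M_X(t) = 1/(5*(1 - 4*e^(t)/5))
K_X(t) = log M_X(t) = -log(1 - 4*e^(t)/5) - log(5)
D^2[K](t) = 20*e^(t)/(16*e^(2*t) - 40*e^(t) + 25)

κ_2 = D^2[K](0) = 20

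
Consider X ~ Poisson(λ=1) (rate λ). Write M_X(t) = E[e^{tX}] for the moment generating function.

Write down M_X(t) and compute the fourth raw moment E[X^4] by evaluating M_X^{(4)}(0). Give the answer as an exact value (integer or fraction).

M_X(t) = e^(e^(t) - 1)
D^4[M](t) = (e^(4*t)*e^(e^(t)) + 6*e^(3*t)*e^(e^(t)) + 7*e^(2*t)*e^(e^(t)) + e^(t)*e^(e^(t)))*e^(-1)

E[X^4] = D^4[M](0) = 15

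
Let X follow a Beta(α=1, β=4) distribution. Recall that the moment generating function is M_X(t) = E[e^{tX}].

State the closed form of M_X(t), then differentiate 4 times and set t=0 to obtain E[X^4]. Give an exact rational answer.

E[X^4] = M^(4)(0) = 1/70

M_X(t) = ₁F₁(1; 5; t)
M^(4)(t) = ₁F₁(5; 9; t)/70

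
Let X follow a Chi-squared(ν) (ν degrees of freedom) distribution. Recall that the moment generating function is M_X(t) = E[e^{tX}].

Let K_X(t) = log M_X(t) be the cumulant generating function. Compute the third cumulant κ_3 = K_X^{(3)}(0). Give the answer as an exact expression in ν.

M_X(t) = (1 - 2*t)^(-ν/2)
K_X(t) = log M_X(t) = -ν*log(1 - 2*t)/2
D^3[K](t) = -8*ν/(8*t^3 - 12*t^2 + 6*t - 1)

κ_3 = D^3[K](0) = 8*ν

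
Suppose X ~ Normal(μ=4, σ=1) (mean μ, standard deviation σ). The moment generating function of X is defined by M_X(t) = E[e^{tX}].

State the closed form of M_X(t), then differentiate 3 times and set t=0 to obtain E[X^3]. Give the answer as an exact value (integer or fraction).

M_X(t) = e^(t^2/2 + 4*t)
dM/dt = t*e^(4*t)*e^(t^2/2) + 4*e^(4*t)*e^(t^2/2)
d^2M/dt^2 = t^2*e^(4*t)*e^(t^2/2) + 8*t*e^(4*t)*e^(t^2/2) + 17*e^(4*t)*e^(t^2/2)
d^3M/dt^3 = t^3*e^(4*t)*e^(t^2/2) + 12*t^2*e^(4*t)*e^(t^2/2) + 51*t*e^(4*t)*e^(t^2/2) + 76*e^(4*t)*e^(t^2/2)

E[X^3] = d^3M/dt^3 |_{t=0} = 76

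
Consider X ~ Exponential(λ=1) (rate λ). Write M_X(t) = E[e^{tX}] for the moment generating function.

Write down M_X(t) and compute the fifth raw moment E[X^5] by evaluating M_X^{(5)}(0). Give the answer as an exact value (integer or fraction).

M_X(t) = 1/(1 - t)
dM/dt = 1/(t^2 - 2*t + 1)
d^2M/dt^2 = -2/(t^3 - 3*t^2 + 3*t - 1)
d^3M/dt^3 = 6/(t^4 - 4*t^3 + 6*t^2 - 4*t + 1)
d^4M/dt^4 = -24/(t^5 - 5*t^4 + 10*t^3 - 10*t^2 + 5*t - 1)
d^5M/dt^5 = 120/(t^6 - 6*t^5 + 15*t^4 - 20*t^3 + 15*t^2 - 6*t + 1)

E[X^5] = d^5M/dt^5 |_{t=0} = 120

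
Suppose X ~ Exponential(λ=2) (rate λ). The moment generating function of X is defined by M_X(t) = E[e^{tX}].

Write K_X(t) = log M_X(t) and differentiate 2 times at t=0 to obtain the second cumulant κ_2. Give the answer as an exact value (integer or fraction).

M_X(t) = 2/(2 - t)
K_X(t) = log M_X(t) = -log(2 - t) + log(2)
K^(2)(t) = 1/(t^2 - 4*t + 4)

κ_2 = K^(2)(0) = 1/4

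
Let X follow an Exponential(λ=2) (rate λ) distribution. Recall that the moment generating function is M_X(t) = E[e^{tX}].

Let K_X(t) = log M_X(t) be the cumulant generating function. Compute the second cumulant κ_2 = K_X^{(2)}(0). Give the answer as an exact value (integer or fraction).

κ_2 = K^(2)(0) = 1/4

M_X(t) = 2/(2 - t)
K_X(t) = log M_X(t) = -log(2 - t) + log(2)
K^(2)(t) = 1/(t^2 - 4*t + 4)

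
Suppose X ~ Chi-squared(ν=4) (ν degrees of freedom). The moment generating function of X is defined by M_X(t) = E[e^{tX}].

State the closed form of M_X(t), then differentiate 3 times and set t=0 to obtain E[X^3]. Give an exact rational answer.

E[X^3] = d^3M/dt^3 |_{t=0} = 192

M_X(t) = (1 - 2*t)^(-2)
dM/dt = -4/(8*t^3 - 12*t^2 + 6*t - 1)
d^2M/dt^2 = 24/(16*t^4 - 32*t^3 + 24*t^2 - 8*t + 1)
d^3M/dt^3 = -192/(32*t^5 - 80*t^4 + 80*t^3 - 40*t^2 + 10*t - 1)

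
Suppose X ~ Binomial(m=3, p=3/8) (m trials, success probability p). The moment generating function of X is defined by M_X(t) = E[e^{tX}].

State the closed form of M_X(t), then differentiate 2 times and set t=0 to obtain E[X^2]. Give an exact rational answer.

M_X(t) = (3*e^(t)/8 + 5/8)^3
dM/dt = 81*e^(3*t)/512 + 135*e^(2*t)/256 + 225*e^(t)/512
d^2M/dt^2 = 243*e^(3*t)/512 + 135*e^(2*t)/128 + 225*e^(t)/512

E[X^2] = d^2M/dt^2 |_{t=0} = 63/32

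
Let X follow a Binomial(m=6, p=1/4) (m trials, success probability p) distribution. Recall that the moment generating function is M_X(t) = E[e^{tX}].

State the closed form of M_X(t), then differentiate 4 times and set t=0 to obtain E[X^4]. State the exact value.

E[X^4] = M^(4)(0) = 873/32

M_X(t) = (e^(t)/4 + 3/4)^6
M^(4)(t) = 81*e^(6*t)/256 + 5625*e^(5*t)/2048 + 135*e^(4*t)/16 + 10935*e^(3*t)/1024 + 1215*e^(2*t)/256 + 729*e^(t)/2048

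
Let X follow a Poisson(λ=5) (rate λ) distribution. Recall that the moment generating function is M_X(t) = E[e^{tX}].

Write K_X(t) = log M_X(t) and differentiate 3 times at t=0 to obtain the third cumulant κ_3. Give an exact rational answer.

κ_3 = D^3[K](0) = 5

M_X(t) = e^(5*e^(t) - 5)
K_X(t) = log M_X(t) = 5*e^(t) - 5
D^3[K](t) = 5*e^(t)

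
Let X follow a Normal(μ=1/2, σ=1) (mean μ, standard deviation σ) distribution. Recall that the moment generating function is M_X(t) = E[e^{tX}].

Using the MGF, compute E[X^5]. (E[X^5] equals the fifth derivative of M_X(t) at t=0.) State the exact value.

E[X^5] = d^5M/dt^5 |_{t=0} = 281/32

M_X(t) = e^(t^2/2 + t/2)
dM/dt = t*e^(t/2)*e^(t^2/2) + e^(t/2)*e^(t^2/2)/2
d^2M/dt^2 = t^2*e^(t/2)*e^(t^2/2) + t*e^(t/2)*e^(t^2/2) + 5*e^(t/2)*e^(t^2/2)/4
d^3M/dt^3 = t^3*e^(t/2)*e^(t^2/2) + 3*t^2*e^(t/2)*e^(t^2/2)/2 + 15*t*e^(t/2)*e^(t^2/2)/4 + 13*e^(t/2)*e^(t^2/2)/8
d^4M/dt^4 = t^4*e^(t/2)*e^(t^2/2) + 2*t^3*e^(t/2)*e^(t^2/2) + 15*t^2*e^(t/2)*e^(t^2/2)/2 + 13*t*e^(t/2)*e^(t^2/2)/2 + 73*e^(t/2)*e^(t^2/2)/16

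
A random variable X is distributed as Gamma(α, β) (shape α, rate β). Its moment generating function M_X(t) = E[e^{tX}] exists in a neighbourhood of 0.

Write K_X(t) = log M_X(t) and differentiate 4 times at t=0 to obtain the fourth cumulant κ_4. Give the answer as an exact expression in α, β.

M_X(t) = (β/(β - t))^α
K_X(t) = log M_X(t) = α*(log(β) - log(β - t))
dK/dt = -α/(-β + t)
d^2K/dt^2 = α/(β^2 - 2*β*t + t^2)
d^3K/dt^3 = -2*α/(-β^3 + 3*β^2*t - 3*β*t^2 + t^3)
d^4K/dt^4 = 6*α/(β^4 - 4*β^3*t + 6*β^2*t^2 - 4*β*t^3 + t^4)

κ_4 = d^4K/dt^4 |_{t=0} = 6*α/β^4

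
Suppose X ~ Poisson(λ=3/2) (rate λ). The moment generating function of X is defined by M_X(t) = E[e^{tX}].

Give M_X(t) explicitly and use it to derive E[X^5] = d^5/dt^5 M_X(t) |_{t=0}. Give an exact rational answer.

E[X^5] = D^5[M](0) = 5691/32

M_X(t) = e^(3*e^(t)/2 - 3/2)
D^5[M](t) = (243*e^(5*t)*e^(3*e^(t)/2) + 1620*e^(4*t)*e^(3*e^(t)/2) + 2700*e^(3*t)*e^(3*e^(t)/2) + 1080*e^(2*t)*e^(3*e^(t)/2) + 48*e^(t)*e^(3*e^(t)/2))*e^(-3/2)/32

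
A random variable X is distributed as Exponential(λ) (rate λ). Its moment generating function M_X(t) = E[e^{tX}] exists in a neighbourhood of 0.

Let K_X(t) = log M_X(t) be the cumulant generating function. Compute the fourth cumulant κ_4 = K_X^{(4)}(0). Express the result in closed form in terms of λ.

M_X(t) = λ/(λ - t)
K_X(t) = log M_X(t) = log(λ) - log(λ - t)
K^(4)(t) = 6/(λ^4 - 4*λ^3*t + 6*λ^2*t^2 - 4*λ*t^3 + t^4)

κ_4 = K^(4)(0) = 6/λ^4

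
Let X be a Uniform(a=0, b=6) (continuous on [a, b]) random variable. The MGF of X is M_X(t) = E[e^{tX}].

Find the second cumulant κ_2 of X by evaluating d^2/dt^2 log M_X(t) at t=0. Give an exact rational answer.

M_X(t) = (e^(6*t) - 1)/(6*t)
K_X(t) = log M_X(t) = -log(t) + log(e^(6*t) - 1) - log(6)
dK/dt = (6*t*e^(6*t) - e^(6*t) + 1)/(t*e^(6*t) - t)
d^2K/dt^2 = (-36*t^2*e^(6*t) + e^(12*t) - 2*e^(6*t) + 1)/(t^2*e^(12*t) - 2*t^2*e^(6*t) + t^2)

κ_2 = d^2K/dt^2 |_{t=0} = 3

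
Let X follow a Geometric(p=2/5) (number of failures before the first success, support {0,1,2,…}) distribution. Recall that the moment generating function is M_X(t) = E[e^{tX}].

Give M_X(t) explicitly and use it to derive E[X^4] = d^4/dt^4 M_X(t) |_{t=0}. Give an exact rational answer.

M_X(t) = 2/(5*(1 - 3*e^(t)/5))
M′(t) = 6*e^(t)/(9*e^(2*t) - 30*e^(t) + 25)
M′′(t) = (-18*e^(2*t) - 30*e^(t))/(27*e^(3*t) - 135*e^(2*t) + 225*e^(t) - 125)
M′′′(t) = (54*e^(3*t) + 360*e^(2*t) + 150*e^(t))/(81*e^(4*t) - 540*e^(3*t) + 1350*e^(2*t) - 1500*e^(t) + 625)
M′′′′(t) = (-162*e^(4*t) - 2970*e^(3*t) - 4950*e^(2*t) - 750*e^(t))/(243*e^(5*t) - 2025*e^(4*t) + 6750*e^(3*t) - 11250*e^(2*t) + 9375*e^(t) - 3125)

E[X^4] = M′′′′(0) = 276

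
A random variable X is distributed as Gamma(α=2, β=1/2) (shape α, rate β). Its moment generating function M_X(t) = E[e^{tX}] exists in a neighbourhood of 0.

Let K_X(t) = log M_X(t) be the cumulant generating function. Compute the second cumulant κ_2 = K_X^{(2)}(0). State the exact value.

κ_2 = D^2[K](0) = 8

M_X(t) = 1/(4*(1/2 - t)^2)
K_X(t) = log M_X(t) = -2*log(1/2 - t) - 2*log(2)
D^2[K](t) = 8/(4*t^2 - 4*t + 1)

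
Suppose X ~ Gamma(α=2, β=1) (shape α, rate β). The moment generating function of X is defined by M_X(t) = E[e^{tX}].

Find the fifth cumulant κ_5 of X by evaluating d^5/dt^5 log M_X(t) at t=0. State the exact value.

M_X(t) = (1 - t)^(-2)
K_X(t) = log M_X(t) = -2*log(1 - t)
dK/dt = -2/(t - 1)
d^2K/dt^2 = 2/(t^2 - 2*t + 1)
d^3K/dt^3 = -4/(t^3 - 3*t^2 + 3*t - 1)
d^4K/dt^4 = 12/(t^4 - 4*t^3 + 6*t^2 - 4*t + 1)
d^5K/dt^5 = -48/(t^5 - 5*t^4 + 10*t^3 - 10*t^2 + 5*t - 1)

κ_5 = d^5K/dt^5 |_{t=0} = 48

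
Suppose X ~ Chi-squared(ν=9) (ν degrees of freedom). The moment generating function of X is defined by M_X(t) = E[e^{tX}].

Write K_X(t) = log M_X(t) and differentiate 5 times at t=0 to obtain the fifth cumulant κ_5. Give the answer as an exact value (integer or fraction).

M_X(t) = (1 - 2*t)^(-9/2)
K_X(t) = log M_X(t) = -9*log(1 - 2*t)/2
K′(t) = -9/(2*t - 1)
K′′(t) = 18/(4*t^2 - 4*t + 1)
K′′′(t) = -72/(8*t^3 - 12*t^2 + 6*t - 1)
K′′′′(t) = 432/(16*t^4 - 32*t^3 + 24*t^2 - 8*t + 1)
K′′′′′(t) = -3456/(32*t^5 - 80*t^4 + 80*t^3 - 40*t^2 + 10*t - 1)

κ_5 = K′′′′′(0) = 3456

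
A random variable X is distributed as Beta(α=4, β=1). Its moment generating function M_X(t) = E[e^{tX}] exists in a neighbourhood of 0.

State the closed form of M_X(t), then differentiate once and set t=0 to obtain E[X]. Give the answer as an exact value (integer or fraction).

E[X] = M′(0) = 4/5

M_X(t) = ₁F₁(4; 5; t)
M′(t) = 4*₁F₁(5; 6; t)/5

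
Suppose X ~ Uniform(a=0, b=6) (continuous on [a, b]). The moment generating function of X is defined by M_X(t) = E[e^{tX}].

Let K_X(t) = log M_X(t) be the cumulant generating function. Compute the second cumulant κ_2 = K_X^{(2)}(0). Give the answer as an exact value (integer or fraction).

κ_2 = d^2K/dt^2 |_{t=0} = 3

M_X(t) = (e^(6*t) - 1)/(6*t)
K_X(t) = log M_X(t) = -log(t) + log(e^(6*t) - 1) - log(6)
dK/dt = (6*t*e^(6*t) - e^(6*t) + 1)/(t*e^(6*t) - t)
d^2K/dt^2 = (-36*t^2*e^(6*t) + e^(12*t) - 2*e^(6*t) + 1)/(t^2*e^(12*t) - 2*t^2*e^(6*t) + t^2)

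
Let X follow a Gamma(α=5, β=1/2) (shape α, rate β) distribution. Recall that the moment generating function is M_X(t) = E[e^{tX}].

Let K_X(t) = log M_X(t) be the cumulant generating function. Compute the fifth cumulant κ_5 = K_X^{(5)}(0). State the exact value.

M_X(t) = 1/(32*(1/2 - t)^5)
K_X(t) = log M_X(t) = -5*log(1/2 - t) - 5*log(2)
D^5[K](t) = -3840/(32*t^5 - 80*t^4 + 80*t^3 - 40*t^2 + 10*t - 1)

κ_5 = D^5[K](0) = 3840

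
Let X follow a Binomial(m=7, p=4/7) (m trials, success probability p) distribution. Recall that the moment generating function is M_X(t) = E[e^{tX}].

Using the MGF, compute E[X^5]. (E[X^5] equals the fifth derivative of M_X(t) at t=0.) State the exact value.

E[X^5] = d^5M/dt^5 |_{t=0} = 5374564/2401

M_X(t) = (4*e^(t)/7 + 3/7)^7
dM/dt = 16384*e^(7*t)/117649 + 73728*e^(6*t)/117649 + 138240*e^(5*t)/117649 + 138240*e^(4*t)/117649 + 77760*e^(3*t)/117649 + 23328*e^(2*t)/117649 + 2916*e^(t)/117649
d^2M/dt^2 = 16384*e^(7*t)/16807 + 442368*e^(6*t)/117649 + 691200*e^(5*t)/117649 + 552960*e^(4*t)/117649 + 233280*e^(3*t)/117649 + 46656*e^(2*t)/117649 + 2916*e^(t)/117649
d^3M/dt^3 = 16384*e^(7*t)/2401 + 2654208*e^(6*t)/117649 + 3456000*e^(5*t)/117649 + 2211840*e^(4*t)/117649 + 699840*e^(3*t)/117649 + 93312*e^(2*t)/117649 + 2916*e^(t)/117649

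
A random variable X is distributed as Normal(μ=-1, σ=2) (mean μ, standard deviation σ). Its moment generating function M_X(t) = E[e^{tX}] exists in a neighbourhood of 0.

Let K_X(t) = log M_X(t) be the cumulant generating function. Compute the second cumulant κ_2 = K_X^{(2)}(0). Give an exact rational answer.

M_X(t) = e^(2*t^2 - t)
K_X(t) = log M_X(t) = 2*t^2 - t
K^(2)(t) = 4

κ_2 = K^(2)(0) = 4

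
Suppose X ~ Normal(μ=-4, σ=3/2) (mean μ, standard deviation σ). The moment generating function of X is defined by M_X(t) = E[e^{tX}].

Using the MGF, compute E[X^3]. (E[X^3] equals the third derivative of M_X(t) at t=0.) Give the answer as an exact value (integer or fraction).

E[X^3] = D^3[M](0) = -91

M_X(t) = e^(9*t^2/8 - 4*t)
D^3[M](t) = (729*t^3*e^(9*t^2/8) - 3888*t^2*e^(9*t^2/8) + 7884*t*e^(9*t^2/8) - 5824*e^(9*t^2/8))*e^(-4*t)/64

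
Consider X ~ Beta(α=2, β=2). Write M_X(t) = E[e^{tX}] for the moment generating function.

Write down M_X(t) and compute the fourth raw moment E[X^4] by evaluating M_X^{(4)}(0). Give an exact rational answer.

E[X^4] = d^4M/dt^4 |_{t=0} = 1/7

M_X(t) = ₁F₁(2; 4; t)
dM/dt = ₁F₁(3; 5; t)/2
d^2M/dt^2 = 3*₁F₁(4; 6; t)/10
d^3M/dt^3 = ₁F₁(5; 7; t)/5
d^4M/dt^4 = ₁F₁(6; 8; t)/7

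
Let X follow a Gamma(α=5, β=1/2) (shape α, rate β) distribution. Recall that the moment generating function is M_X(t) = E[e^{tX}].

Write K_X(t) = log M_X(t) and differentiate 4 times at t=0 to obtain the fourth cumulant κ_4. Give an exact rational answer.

κ_4 = d^4K/dt^4 |_{t=0} = 480

M_X(t) = 1/(32*(1/2 - t)^5)
K_X(t) = log M_X(t) = -5*log(1/2 - t) - 5*log(2)
dK/dt = -10/(2*t - 1)
d^2K/dt^2 = 20/(4*t^2 - 4*t + 1)
d^3K/dt^3 = -80/(8*t^3 - 12*t^2 + 6*t - 1)
d^4K/dt^4 = 480/(16*t^4 - 32*t^3 + 24*t^2 - 8*t + 1)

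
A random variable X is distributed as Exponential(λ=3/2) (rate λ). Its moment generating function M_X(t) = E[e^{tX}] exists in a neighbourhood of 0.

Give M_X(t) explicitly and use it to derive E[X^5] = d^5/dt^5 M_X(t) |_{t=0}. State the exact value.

M_X(t) = 3/(2*(3/2 - t))
M′(t) = 6/(4*t^2 - 12*t + 9)
M′′(t) = -24/(8*t^3 - 36*t^2 + 54*t - 27)
M′′′(t) = 144/(16*t^4 - 96*t^3 + 216*t^2 - 216*t + 81)
M′′′′(t) = -1152/(32*t^5 - 240*t^4 + 720*t^3 - 1080*t^2 + 810*t - 243)
M′′′′′(t) = 11520/(64*t^6 - 576*t^5 + 2160*t^4 - 4320*t^3 + 4860*t^2 - 2916*t + 729)

E[X^5] = M′′′′′(0) = 1280/81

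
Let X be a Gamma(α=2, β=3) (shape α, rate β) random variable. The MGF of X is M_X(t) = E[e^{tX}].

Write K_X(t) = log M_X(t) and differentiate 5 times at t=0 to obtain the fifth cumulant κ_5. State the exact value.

M_X(t) = 9/(3 - t)^2
K_X(t) = log M_X(t) = -2*log(3 - t) + 2*log(3)
D^5[K](t) = -48/(t^5 - 15*t^4 + 90*t^3 - 270*t^2 + 405*t - 243)

κ_5 = D^5[K](0) = 16/81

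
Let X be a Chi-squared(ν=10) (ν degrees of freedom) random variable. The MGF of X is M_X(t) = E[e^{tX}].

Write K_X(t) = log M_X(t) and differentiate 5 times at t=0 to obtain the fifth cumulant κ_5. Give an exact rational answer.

M_X(t) = (1 - 2*t)^(-5)
K_X(t) = log M_X(t) = -5*log(1 - 2*t)
dK/dt = -10/(2*t - 1)
d^2K/dt^2 = 20/(4*t^2 - 4*t + 1)
d^3K/dt^3 = -80/(8*t^3 - 12*t^2 + 6*t - 1)
d^4K/dt^4 = 480/(16*t^4 - 32*t^3 + 24*t^2 - 8*t + 1)
d^5K/dt^5 = -3840/(32*t^5 - 80*t^4 + 80*t^3 - 40*t^2 + 10*t - 1)

κ_5 = d^5K/dt^5 |_{t=0} = 3840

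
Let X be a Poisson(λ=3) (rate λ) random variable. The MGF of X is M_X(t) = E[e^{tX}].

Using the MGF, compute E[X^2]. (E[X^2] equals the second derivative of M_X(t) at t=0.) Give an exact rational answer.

E[X^2] = D^2[M](0) = 12

M_X(t) = e^(3*e^(t) - 3)
D^2[M](t) = (9*e^(2*t)*e^(3*e^(t)) + 3*e^(t)*e^(3*e^(t)))*e^(-3)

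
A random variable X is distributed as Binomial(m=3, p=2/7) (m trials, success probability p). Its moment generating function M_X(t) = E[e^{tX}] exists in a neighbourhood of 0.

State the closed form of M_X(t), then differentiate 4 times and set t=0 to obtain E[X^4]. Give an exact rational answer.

M_X(t) = (2*e^(t)/7 + 5/7)^3
M′(t) = 24*e^(3*t)/343 + 120*e^(2*t)/343 + 150*e^(t)/343
M′′(t) = 72*e^(3*t)/343 + 240*e^(2*t)/343 + 150*e^(t)/343
M′′′(t) = 216*e^(3*t)/343 + 480*e^(2*t)/343 + 150*e^(t)/343
M′′′′(t) = 648*e^(3*t)/343 + 960*e^(2*t)/343 + 150*e^(t)/343

E[X^4] = M′′′′(0) = 1758/343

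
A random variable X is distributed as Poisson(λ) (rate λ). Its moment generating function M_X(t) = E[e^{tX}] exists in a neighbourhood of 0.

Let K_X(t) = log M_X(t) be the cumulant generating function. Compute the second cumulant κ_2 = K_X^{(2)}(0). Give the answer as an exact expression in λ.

M_X(t) = e^(λ*(e^(t) - 1))
K_X(t) = log M_X(t) = λ*(e^(t) - 1)
dK/dt = λ*e^(t)
d^2K/dt^2 = λ*e^(t)

κ_2 = d^2K/dt^2 |_{t=0} = λ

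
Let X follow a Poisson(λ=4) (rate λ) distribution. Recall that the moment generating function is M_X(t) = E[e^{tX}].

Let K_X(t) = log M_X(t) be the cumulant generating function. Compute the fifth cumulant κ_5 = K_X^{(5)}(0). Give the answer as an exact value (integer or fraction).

M_X(t) = e^(4*e^(t) - 4)
K_X(t) = log M_X(t) = 4*e^(t) - 4
D^5[K](t) = 4*e^(t)

κ_5 = D^5[K](0) = 4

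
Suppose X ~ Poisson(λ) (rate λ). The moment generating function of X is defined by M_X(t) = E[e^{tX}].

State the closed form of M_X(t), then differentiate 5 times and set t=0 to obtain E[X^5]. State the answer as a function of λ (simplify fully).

E[X^5] = M^(5)(0) = λ*(λ^4 + 10*λ^3 + 25*λ^2 + 15*λ + 1)

M_X(t) = e^(λ*(e^(t) - 1))
M^(5)(t) = (λ^5*e^(5*t)*e^(λ*e^(t)) + 10*λ^4*e^(4*t)*e^(λ*e^(t)) + 25*λ^3*e^(3*t)*e^(λ*e^(t)) + 15*λ^2*e^(2*t)*e^(λ*e^(t)) + λ*e^(t)*e^(λ*e^(t)))*e^(-λ)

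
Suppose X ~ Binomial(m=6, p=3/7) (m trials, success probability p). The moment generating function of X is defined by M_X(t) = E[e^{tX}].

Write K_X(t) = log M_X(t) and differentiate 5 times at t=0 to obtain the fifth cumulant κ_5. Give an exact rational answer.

κ_5 = d^5K/dt^5 |_{t=0} = -6840/16807

M_X(t) = (3*e^(t)/7 + 4/7)^6
K_X(t) = log M_X(t) = 6*log(3*e^(t)/7 + 4/7)
dK/dt = 18*e^(t)/(3*e^(t) + 4)
d^2K/dt^2 = 72*e^(t)/(9*e^(2*t) + 24*e^(t) + 16)
d^3K/dt^3 = (-216*e^(2*t) + 288*e^(t))/(27*e^(3*t) + 108*e^(2*t) + 144*e^(t) + 64)
d^4K/dt^4 = (648*e^(3*t) - 3456*e^(2*t) + 1152*e^(t))/(81*e^(4*t) + 432*e^(3*t) + 864*e^(2*t) + 768*e^(t) + 256)
d^5K/dt^5 = (-1944*e^(4*t) + 28512*e^(3*t) - 38016*e^(2*t) + 4608*e^(t))/(243*e^(5*t) + 1620*e^(4*t) + 4320*e^(3*t) + 5760*e^(2*t) + 3840*e^(t) + 1024)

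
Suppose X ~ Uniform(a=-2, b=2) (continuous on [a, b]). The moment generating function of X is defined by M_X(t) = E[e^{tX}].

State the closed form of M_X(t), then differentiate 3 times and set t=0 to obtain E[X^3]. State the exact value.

E[X^3] = M^(3)(0) = 0

M_X(t) = (e^(2*t) - e^(-2*t))/(4*t)
M^(3)(t) = (4*t^3*e^(4*t) + 4*t^3 - 6*t^2*e^(4*t) + 6*t^2 + 6*t*e^(4*t) + 6*t - 3*e^(4*t) + 3)*e^(-2*t)/(2*t^4)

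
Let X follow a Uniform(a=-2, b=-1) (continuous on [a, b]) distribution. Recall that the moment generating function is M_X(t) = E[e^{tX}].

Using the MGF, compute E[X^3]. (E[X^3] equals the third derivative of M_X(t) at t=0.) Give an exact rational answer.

M_X(t) = (e^(-t) - e^(-2*t))/t
dM/dt = (-t*e^(t) + 2*t - e^(t) + 1)*e^(-2*t)/t^2
d^2M/dt^2 = (t^2*e^(t) - 4*t^2 + 2*t*e^(t) - 4*t + 2*e^(t) - 2)*e^(-2*t)/t^3
d^3M/dt^3 = (-t^3*e^(t) + 8*t^3 - 3*t^2*e^(t) + 12*t^2 - 6*t*e^(t) + 12*t - 6*e^(t) + 6)*e^(-2*t)/t^4

E[X^3] = d^3M/dt^3 |_{t=0} = -15/4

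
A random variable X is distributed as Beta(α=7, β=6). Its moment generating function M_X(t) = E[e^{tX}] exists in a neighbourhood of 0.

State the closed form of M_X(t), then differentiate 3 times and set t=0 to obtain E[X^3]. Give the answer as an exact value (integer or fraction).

M_X(t) = ₁F₁(7; 13; t)
M^(3)(t) = 12*₁F₁(10; 16; t)/65

E[X^3] = M^(3)(0) = 12/65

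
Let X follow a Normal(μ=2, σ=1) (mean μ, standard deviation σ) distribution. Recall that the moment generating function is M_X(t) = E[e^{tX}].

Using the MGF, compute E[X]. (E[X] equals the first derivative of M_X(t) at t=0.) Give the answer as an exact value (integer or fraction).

M_X(t) = e^(t^2/2 + 2*t)
D[M](t) = t*e^(2*t)*e^(t^2/2) + 2*e^(2*t)*e^(t^2/2)

E[X] = D[M](0) = 2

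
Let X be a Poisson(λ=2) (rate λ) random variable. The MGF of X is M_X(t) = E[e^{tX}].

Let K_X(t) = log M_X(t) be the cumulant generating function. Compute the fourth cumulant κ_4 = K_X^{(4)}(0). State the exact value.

κ_4 = K′′′′(0) = 2

M_X(t) = e^(2*e^(t) - 2)
K_X(t) = log M_X(t) = 2*e^(t) - 2
K′(t) = 2*e^(t)
K′′(t) = 2*e^(t)
K′′′(t) = 2*e^(t)
K′′′′(t) = 2*e^(t)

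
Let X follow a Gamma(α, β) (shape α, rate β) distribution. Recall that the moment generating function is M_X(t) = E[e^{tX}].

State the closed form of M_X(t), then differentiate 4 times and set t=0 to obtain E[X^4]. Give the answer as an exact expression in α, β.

M_X(t) = (β/(β - t))^α
dM/dt = -α*β^α*(1/(β - t))^α/(-β + t)
d^2M/dt^2 = (α^2*β^α*(1/(β - t))^α + α*β^α*(1/(β - t))^α)/(β^2 - 2*β*t + t^2)
d^3M/dt^3 = (-α^3*β^α*(1/(β - t))^α - 3*α^2*β^α*(1/(β - t))^α - 2*α*β^α*(1/(β - t))^α)/(-β^3 + 3*β^2*t - 3*β*t^2 + t^3)
d^4M/dt^4 = (α^4*β^α*(1/(β - t))^α + 6*α^3*β^α*(1/(β - t))^α + 11*α^2*β^α*(1/(β - t))^α + 6*α*β^α*(1/(β - t))^α)/(β^4 - 4*β^3*t + 6*β^2*t^2 - 4*β*t^3 + t^4)

E[X^4] = d^4M/dt^4 |_{t=0} = α*(α^3 + 6*α^2 + 11*α + 6)/β^4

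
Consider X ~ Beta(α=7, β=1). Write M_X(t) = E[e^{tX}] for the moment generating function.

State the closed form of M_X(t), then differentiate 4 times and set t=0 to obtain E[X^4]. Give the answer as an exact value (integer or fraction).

E[X^4] = M^(4)(0) = 7/11

M_X(t) = ₁F₁(7; 8; t)
M^(4)(t) = 7*₁F₁(11; 12; t)/11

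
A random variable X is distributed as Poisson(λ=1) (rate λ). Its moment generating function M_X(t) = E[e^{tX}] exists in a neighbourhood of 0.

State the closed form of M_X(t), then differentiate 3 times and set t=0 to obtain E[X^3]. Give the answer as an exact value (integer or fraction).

M_X(t) = e^(e^(t) - 1)
M′(t) = e^(-1)*e^(t)*e^(e^(t))
M′′(t) = (e^(2*t)*e^(e^(t)) + e^(t)*e^(e^(t)))*e^(-1)
M′′′(t) = (e^(3*t)*e^(e^(t)) + 3*e^(2*t)*e^(e^(t)) + e^(t)*e^(e^(t)))*e^(-1)

E[X^3] = M′′′(0) = 5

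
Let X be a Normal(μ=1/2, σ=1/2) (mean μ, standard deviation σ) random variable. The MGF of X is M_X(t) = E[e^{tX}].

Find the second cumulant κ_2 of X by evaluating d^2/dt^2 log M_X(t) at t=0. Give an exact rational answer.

κ_2 = D^2[K](0) = 1/4

M_X(t) = e^(t^2/8 + t/2)
K_X(t) = log M_X(t) = t^2/8 + t/2
D^2[K](t) = 1/4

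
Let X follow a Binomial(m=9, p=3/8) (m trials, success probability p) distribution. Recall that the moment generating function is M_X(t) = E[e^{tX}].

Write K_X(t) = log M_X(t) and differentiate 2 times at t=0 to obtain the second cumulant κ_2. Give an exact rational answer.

M_X(t) = (3*e^(t)/8 + 5/8)^9
K_X(t) = log M_X(t) = 9*log(3*e^(t)/8 + 5/8)
dK/dt = 27*e^(t)/(3*e^(t) + 5)
d^2K/dt^2 = 135*e^(t)/(9*e^(2*t) + 30*e^(t) + 25)

κ_2 = d^2K/dt^2 |_{t=0} = 135/64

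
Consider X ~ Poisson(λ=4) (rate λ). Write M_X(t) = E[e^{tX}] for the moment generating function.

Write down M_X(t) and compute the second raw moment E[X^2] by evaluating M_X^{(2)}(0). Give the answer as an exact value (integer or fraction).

E[X^2] = D^2[M](0) = 20

M_X(t) = e^(4*e^(t) - 4)
D^2[M](t) = (16*e^(2*t)*e^(4*e^(t)) + 4*e^(t)*e^(4*e^(t)))*e^(-4)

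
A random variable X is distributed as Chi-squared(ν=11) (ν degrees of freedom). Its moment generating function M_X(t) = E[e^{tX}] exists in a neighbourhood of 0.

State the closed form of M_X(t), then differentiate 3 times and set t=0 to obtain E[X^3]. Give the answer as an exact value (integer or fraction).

M_X(t) = (1 - 2*t)^(-11/2)
dM/dt = 11/(64*t^6*√(1 - 2*t) - 192*t^5*√(1 - 2*t) + 240*t^4*√(1 - 2*t) - 160*t^3*√(1 - 2*t) + 60*t^2*√(1 - 2*t) - 12*t*√(1 - 2*t) + √(1 - 2*t))
d^2M/dt^2 = -143/(128*t^7*√(1 - 2*t) - 448*t^6*√(1 - 2*t) + 672*t^5*√(1 - 2*t) - 560*t^4*√(1 - 2*t) + 280*t^3*√(1 - 2*t) - 84*t^2*√(1 - 2*t) + 14*t*√(1 - 2*t) - √(1 - 2*t))

E[X^3] = d^3M/dt^3 |_{t=0} = 2145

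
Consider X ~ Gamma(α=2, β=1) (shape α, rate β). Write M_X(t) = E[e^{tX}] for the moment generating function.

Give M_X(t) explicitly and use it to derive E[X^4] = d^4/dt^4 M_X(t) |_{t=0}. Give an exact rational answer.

M_X(t) = (1 - t)^(-2)
D^4[M](t) = 120/(t^6 - 6*t^5 + 15*t^4 - 20*t^3 + 15*t^2 - 6*t + 1)

E[X^4] = D^4[M](0) = 120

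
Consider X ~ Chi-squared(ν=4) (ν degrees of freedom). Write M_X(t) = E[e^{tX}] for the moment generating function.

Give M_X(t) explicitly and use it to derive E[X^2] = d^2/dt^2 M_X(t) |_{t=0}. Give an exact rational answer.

M_X(t) = (1 - 2*t)^(-2)
D^2[M](t) = 24/(16*t^4 - 32*t^3 + 24*t^2 - 8*t + 1)

E[X^2] = D^2[M](0) = 24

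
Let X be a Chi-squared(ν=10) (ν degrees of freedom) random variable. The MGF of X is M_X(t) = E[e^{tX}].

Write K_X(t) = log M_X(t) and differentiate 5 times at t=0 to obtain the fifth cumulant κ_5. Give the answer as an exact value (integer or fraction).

M_X(t) = (1 - 2*t)^(-5)
K_X(t) = log M_X(t) = -5*log(1 - 2*t)
K′(t) = -10/(2*t - 1)
K′′(t) = 20/(4*t^2 - 4*t + 1)
K′′′(t) = -80/(8*t^3 - 12*t^2 + 6*t - 1)
K′′′′(t) = 480/(16*t^4 - 32*t^3 + 24*t^2 - 8*t + 1)
K′′′′′(t) = -3840/(32*t^5 - 80*t^4 + 80*t^3 - 40*t^2 + 10*t - 1)

κ_5 = K′′′′′(0) = 3840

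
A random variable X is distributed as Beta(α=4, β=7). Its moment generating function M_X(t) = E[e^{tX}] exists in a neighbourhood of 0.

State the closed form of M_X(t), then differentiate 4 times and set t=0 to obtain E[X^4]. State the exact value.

E[X^4] = d^4M/dt^4 |_{t=0} = 5/143

M_X(t) = ₁F₁(4; 11; t)
dM/dt = 4*₁F₁(5; 12; t)/11
d^2M/dt^2 = 5*₁F₁(6; 13; t)/33
d^3M/dt^3 = 10*₁F₁(7; 14; t)/143
d^4M/dt^4 = 5*₁F₁(8; 15; t)/143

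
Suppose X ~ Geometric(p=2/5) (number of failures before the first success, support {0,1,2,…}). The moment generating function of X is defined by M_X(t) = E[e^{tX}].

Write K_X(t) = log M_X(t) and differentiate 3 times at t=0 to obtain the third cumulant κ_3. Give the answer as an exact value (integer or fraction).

κ_3 = K′′′(0) = 15

M_X(t) = 2/(5*(1 - 3*e^(t)/5))
K_X(t) = log M_X(t) = -log(1 - 3*e^(t)/5) - log(5) + log(2)
K′(t) = -3*e^(t)/(3*e^(t) - 5)
K′′(t) = 15*e^(t)/(9*e^(2*t) - 30*e^(t) + 25)
K′′′(t) = (-45*e^(2*t) - 75*e^(t))/(27*e^(3*t) - 135*e^(2*t) + 225*e^(t) - 125)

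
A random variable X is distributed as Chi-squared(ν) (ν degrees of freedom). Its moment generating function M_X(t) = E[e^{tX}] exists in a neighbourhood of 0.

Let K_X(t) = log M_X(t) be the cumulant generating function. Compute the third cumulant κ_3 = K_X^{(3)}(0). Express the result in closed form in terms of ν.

M_X(t) = (1 - 2*t)^(-ν/2)
K_X(t) = log M_X(t) = -ν*log(1 - 2*t)/2
K′(t) = -ν/(2*t - 1)
K′′(t) = 2*ν/(4*t^2 - 4*t + 1)
K′′′(t) = -8*ν/(8*t^3 - 12*t^2 + 6*t - 1)

κ_3 = K′′′(0) = 8*ν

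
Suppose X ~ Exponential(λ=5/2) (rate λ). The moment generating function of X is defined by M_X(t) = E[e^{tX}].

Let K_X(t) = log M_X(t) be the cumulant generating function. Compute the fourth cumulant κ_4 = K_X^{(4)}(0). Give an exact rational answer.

M_X(t) = 5/(2*(5/2 - t))
K_X(t) = log M_X(t) = -log(5/2 - t) - log(2) + log(5)
D^4[K](t) = 96/(16*t^4 - 160*t^3 + 600*t^2 - 1000*t + 625)

κ_4 = D^4[K](0) = 96/625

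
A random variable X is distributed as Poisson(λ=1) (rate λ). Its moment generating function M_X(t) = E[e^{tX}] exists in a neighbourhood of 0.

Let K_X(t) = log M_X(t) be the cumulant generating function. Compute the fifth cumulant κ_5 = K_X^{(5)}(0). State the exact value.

M_X(t) = e^(e^(t) - 1)
K_X(t) = log M_X(t) = e^(t) - 1
K′(t) = e^(t)
K′′(t) = e^(t)
K′′′(t) = e^(t)
K′′′′(t) = e^(t)
K′′′′′(t) = e^(t)

κ_5 = K′′′′′(0) = 1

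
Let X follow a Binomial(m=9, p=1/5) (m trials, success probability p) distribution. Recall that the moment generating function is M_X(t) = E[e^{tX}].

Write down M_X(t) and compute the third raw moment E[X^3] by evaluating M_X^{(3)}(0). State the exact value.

E[X^3] = M′′′(0) = 1809/125

M_X(t) = (e^(t)/5 + 4/5)^9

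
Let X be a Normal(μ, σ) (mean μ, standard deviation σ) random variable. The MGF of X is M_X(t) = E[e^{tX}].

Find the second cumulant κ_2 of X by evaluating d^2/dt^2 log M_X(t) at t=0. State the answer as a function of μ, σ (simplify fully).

M_X(t) = e^(μ*t + σ^2*t^2/2)
K_X(t) = log M_X(t) = μ*t + σ^2*t^2/2
K^(2)(t) = σ^2

κ_2 = K^(2)(0) = σ^2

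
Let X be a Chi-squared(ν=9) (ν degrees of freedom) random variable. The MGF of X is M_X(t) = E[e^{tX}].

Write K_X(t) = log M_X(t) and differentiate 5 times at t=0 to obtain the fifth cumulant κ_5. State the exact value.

κ_5 = D^5[K](0) = 3456

M_X(t) = (1 - 2*t)^(-9/2)
K_X(t) = log M_X(t) = -9*log(1 - 2*t)/2
D^5[K](t) = -3456/(32*t^5 - 80*t^4 + 80*t^3 - 40*t^2 + 10*t - 1)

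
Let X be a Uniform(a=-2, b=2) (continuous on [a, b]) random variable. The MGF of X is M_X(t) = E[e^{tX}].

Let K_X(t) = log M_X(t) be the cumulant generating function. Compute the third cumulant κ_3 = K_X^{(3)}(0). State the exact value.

κ_3 = d^3K/dt^3 |_{t=0} = 0

M_X(t) = (e^(2*t) - e^(-2*t))/(4*t)
K_X(t) = log M_X(t) = -log(t) + log(e^(2*t) - e^(-2*t)) - 2*log(2)
dK/dt = (2*t*e^(4*t) + 2*t - e^(4*t) + 1)/(t*e^(4*t) - t)
d^2K/dt^2 = (-16*t^2*e^(4*t) + e^(8*t) - 2*e^(4*t) + 1)/(t^2*e^(8*t) - 2*t^2*e^(4*t) + t^2)
d^3K/dt^3 = (64*t^3*e^(8*t) + 64*t^3*e^(4*t) - 2*e^(12*t) + 6*e^(8*t) - 6*e^(4*t) + 2)/(t^3*e^(12*t) - 3*t^3*e^(8*t) + 3*t^3*e^(4*t) - t^3)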